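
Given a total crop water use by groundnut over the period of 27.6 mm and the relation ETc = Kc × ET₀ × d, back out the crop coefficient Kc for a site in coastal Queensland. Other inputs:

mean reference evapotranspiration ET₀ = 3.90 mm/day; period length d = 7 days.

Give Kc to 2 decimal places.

ETc = Kc × ET₀ × d  ⇒  Kc = ETc / (ET₀ × d)
Kc = 27.6 / (3.90 × 7) = 27.6 / 27.30 = 1.0110

1.01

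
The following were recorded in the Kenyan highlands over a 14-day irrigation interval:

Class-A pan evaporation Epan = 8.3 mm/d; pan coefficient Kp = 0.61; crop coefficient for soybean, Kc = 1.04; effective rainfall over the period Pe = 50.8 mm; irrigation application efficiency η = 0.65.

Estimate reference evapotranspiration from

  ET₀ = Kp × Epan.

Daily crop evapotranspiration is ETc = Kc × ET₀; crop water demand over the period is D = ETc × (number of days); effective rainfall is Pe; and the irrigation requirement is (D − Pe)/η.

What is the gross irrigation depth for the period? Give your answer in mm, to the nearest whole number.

ET₀ = 0.61 × 8.3 = 5.0630 mm/d
ETc = Kc × ET₀ = 1.04 × 5.0630 = 5.2655 mm/d
Crop demand D = ETc × 14 d = 5.2655 × 14 = 73.717 mm
D − Pe = 73.717 − 50.8 = 22.917 mm
Gross irrigation = 22.917 / 0.65 = 35.257 mm

35 mm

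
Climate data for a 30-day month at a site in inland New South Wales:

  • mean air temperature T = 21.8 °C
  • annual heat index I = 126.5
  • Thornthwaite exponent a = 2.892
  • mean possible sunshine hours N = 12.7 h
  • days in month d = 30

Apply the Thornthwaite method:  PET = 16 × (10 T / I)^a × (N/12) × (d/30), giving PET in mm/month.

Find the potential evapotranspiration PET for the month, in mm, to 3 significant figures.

10T/I = 10 × 21.8 / 126.5 = 1.7233
(10T/I)^a = 1.7233^2.892 = 4.8256
Uncorrected PET = 16 × 4.8256 = 77.210 mm
Correction = (N/12)(d/30) = (12.7/12)(30/30) = 1.0583
PET = 77.210 × 1.0583 = 81.711 mm/month

81.7 mm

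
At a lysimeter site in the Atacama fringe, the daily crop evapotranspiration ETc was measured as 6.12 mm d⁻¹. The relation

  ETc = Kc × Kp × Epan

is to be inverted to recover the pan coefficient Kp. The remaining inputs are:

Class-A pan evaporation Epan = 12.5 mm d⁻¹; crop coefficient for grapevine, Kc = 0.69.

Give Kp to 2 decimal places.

0.71

ETc = Kc × Kp × Epan  ⇒  Kp = ETc / (Kc × Epan)
Kp = 6.12 / (0.69 × 12.5) = 6.12 / 8.625 = 0.7096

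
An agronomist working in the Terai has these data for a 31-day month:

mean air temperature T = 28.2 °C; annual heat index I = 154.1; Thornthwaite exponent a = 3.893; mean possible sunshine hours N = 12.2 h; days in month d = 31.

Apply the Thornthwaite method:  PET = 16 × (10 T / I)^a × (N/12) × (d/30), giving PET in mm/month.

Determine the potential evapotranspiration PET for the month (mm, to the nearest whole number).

10T/I = 10 × 28.2 / 154.1 = 1.8300
(10T/I)^a = 1.8300^3.893 = 10.5129
Uncorrected PET = 16 × 10.5129 = 168.206 mm
Correction = (N/12)(d/30) = (12.2/12)(31/30) = 1.0506
PET = 168.206 × 1.0506 = 176.717 mm/month

177 mm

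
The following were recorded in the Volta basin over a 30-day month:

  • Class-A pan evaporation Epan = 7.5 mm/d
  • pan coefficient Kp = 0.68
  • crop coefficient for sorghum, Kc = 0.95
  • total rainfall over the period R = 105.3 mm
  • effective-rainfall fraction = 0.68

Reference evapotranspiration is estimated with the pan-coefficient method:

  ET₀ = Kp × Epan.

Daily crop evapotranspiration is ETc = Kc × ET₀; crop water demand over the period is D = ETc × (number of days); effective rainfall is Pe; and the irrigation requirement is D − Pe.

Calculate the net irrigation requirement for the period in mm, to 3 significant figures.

ET₀ = 0.68 × 7.5 = 5.1000 mm/d
ETc = Kc × ET₀ = 0.95 × 5.1000 = 4.8450 mm/d
Crop demand D = ETc × 30 d = 4.8450 × 30 = 145.350 mm
Pe = 0.68 × 105.3 = 71.604 mm
D − Pe = 145.350 − 71.604 = 73.746 mm

73.7 mm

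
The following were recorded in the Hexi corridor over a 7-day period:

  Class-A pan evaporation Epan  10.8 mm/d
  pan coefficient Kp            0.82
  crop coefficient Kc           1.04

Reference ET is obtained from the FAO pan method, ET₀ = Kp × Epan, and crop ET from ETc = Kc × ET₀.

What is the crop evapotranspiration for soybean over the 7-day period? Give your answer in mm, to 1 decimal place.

ET₀ = 0.82 × 10.8 = 8.8560 mm/d
ETc = Kc × ET₀ = 1.04 × 8.8560 = 9.2102 mm/d
Over 7 days: 9.2102 × 7 = 64.471 mm

64.5 mm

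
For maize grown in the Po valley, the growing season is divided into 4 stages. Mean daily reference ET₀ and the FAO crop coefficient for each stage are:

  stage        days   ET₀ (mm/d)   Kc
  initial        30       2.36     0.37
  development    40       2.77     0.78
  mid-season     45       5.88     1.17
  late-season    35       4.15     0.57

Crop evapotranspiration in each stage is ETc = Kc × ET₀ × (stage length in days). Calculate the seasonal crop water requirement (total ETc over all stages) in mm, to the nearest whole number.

initial: 0.37 × 2.36 × 30 = 26.20 mm
development: 0.78 × 2.77 × 40 = 86.42 mm
mid-season: 1.17 × 5.88 × 45 = 309.58 mm
late-season: 0.57 × 4.15 × 35 = 82.79 mm
Seasonal total = 504.99 mm

505 mm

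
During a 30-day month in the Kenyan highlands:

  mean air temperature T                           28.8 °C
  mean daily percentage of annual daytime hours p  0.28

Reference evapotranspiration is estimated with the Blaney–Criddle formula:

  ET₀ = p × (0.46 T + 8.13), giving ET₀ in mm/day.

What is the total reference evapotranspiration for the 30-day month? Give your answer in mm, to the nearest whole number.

180 mm

ET₀ = 0.28 × (0.46 × 28.8 + 8.13) = 0.28 × 21.378 = 5.9858 mm/d
Monthly total = 5.9858 × 30 = 179.574 mm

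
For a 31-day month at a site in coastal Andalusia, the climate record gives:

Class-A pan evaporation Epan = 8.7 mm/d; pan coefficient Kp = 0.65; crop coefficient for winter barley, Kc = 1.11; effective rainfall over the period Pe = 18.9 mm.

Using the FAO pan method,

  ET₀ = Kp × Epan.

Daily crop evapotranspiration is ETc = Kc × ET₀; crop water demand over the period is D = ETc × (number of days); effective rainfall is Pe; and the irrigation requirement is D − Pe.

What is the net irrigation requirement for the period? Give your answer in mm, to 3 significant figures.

176 mm

ET₀ = 0.65 × 8.7 = 5.6550 mm/d
ETc = Kc × ET₀ = 1.11 × 5.6550 = 6.2771 mm/d
Crop demand D = ETc × 31 d = 6.2771 × 31 = 194.590 mm
D − Pe = 194.590 − 18.9 = 175.690 mm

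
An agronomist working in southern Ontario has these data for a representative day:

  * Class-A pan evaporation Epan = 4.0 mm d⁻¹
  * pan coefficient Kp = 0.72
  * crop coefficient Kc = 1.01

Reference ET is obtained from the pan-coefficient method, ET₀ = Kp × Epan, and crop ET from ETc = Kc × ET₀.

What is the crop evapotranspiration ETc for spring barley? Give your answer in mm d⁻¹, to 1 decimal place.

2.9 mm d⁻¹

ET₀ = 0.72 × 4.0 = 2.8800 mm/d
ETc = Kc × ET₀ = 1.01 × 2.8800 = 2.9088 mm/d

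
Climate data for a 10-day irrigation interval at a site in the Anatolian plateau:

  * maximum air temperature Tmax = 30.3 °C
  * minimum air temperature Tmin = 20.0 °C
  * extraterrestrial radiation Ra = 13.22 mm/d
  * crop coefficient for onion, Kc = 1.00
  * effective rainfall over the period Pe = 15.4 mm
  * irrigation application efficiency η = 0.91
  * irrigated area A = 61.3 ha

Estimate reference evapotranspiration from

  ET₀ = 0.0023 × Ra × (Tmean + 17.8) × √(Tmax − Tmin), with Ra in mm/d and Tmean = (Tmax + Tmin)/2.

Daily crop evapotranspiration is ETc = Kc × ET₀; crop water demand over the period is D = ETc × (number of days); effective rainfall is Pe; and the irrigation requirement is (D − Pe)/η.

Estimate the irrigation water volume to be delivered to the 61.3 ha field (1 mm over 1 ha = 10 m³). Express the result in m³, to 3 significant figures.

Tmean = (30.3 + 20.0)/2 = 25.15 °C
ET₀ = 0.0023 × 13.22 × (25.15 + 17.8) × √10.3 = 0.0023 × 13.22 × 42.95 × 3.2094 = 4.1913 mm/d
ETc = Kc × ET₀ = 1.00 × 4.1913 = 4.1913 mm/d
Crop demand D = ETc × 10 d = 4.1913 × 10 = 41.913 mm
D − Pe = 41.913 − 15.4 = 26.513 mm
Gross irrigation = 26.513 / 0.91 = 29.135 mm
Volume = 29.135 mm × 61.3 ha × 10 = 17859.8 m³

17900 m³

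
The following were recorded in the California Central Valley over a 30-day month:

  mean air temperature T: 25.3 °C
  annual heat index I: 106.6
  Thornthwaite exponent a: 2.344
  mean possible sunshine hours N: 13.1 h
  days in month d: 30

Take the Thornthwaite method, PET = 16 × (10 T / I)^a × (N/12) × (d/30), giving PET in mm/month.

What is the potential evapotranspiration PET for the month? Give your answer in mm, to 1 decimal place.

10T/I = 10 × 25.3 / 106.6 = 2.3734
(10T/I)^a = 2.3734^2.344 = 7.5835
Uncorrected PET = 16 × 7.5835 = 121.336 mm
Correction = (N/12)(d/30) = (13.1/12)(30/30) = 1.0917
PET = 121.336 × 1.0917 = 132.463 mm/month

132.5 mm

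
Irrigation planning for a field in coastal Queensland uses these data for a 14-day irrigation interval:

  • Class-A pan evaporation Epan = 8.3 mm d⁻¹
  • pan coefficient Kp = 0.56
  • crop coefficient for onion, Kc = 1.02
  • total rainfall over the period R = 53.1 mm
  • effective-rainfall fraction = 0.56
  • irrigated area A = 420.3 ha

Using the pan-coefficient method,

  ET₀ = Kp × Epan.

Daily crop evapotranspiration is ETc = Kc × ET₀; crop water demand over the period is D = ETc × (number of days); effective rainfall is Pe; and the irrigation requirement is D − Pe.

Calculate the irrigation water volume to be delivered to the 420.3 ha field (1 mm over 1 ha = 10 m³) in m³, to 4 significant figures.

ET₀ = 0.56 × 8.3 = 4.6480 mm/d
ETc = Kc × ET₀ = 1.02 × 4.6480 = 4.7410 mm/d
Crop demand D = ETc × 14 d = 4.7410 × 14 = 66.374 mm
Pe = 0.56 × 53.1 = 29.736 mm
D − Pe = 66.374 − 29.736 = 36.638 mm
Volume = 36.638 mm × 420.3 ha × 10 = 153989.5 m³

154000 m³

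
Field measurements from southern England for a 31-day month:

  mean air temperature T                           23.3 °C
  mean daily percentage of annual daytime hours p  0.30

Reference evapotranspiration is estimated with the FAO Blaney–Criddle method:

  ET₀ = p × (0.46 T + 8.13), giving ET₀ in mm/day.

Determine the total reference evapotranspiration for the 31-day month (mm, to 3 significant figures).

ET₀ = 0.30 × (0.46 × 23.3 + 8.13) = 0.30 × 18.848 = 5.6544 mm/d
Monthly total = 5.6544 × 31 = 175.286 mm

175 mm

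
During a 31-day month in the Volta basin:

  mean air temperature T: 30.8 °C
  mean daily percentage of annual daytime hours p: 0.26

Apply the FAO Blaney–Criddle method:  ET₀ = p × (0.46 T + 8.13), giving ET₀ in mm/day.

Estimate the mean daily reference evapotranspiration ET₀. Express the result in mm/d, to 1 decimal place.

5.8 mm/d

ET₀ = 0.26 × (0.46 × 30.8 + 8.13) = 0.26 × 22.298 = 5.7975 mm/d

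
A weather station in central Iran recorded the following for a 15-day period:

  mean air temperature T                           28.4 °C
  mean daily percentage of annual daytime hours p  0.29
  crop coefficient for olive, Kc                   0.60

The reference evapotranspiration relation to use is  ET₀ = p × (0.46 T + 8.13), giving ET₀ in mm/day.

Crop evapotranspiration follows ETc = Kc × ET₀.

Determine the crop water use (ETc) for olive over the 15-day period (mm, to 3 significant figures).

55.3 mm

ET₀ = 0.29 × (0.46 × 28.4 + 8.13) = 0.29 × 21.194 = 6.1463 mm/d
ETc = Kc × ET₀ = 0.60 × 6.1463 = 3.6878 mm/d
Over 15 days: 3.6878 × 15 = 55.317 mm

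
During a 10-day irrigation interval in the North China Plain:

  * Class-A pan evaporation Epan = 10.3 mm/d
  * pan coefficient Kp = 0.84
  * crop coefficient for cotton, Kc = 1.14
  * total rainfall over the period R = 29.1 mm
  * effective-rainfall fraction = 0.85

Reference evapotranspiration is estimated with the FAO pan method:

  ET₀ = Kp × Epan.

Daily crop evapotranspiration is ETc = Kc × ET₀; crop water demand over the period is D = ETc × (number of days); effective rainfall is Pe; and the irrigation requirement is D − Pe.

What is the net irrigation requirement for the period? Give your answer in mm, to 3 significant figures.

ET₀ = 0.84 × 10.3 = 8.6520 mm/d
ETc = Kc × ET₀ = 1.14 × 8.6520 = 9.8633 mm/d
Crop demand D = ETc × 10 d = 9.8633 × 10 = 98.633 mm
Pe = 0.85 × 29.1 = 24.735 mm
D − Pe = 98.633 − 24.735 = 73.898 mm

73.9 mm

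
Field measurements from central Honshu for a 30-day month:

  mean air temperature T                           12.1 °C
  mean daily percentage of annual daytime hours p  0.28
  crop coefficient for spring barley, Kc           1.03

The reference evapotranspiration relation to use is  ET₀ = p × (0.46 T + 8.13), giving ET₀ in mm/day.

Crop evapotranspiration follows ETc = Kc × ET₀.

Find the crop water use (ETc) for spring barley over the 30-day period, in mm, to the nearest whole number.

ET₀ = 0.28 × (0.46 × 12.1 + 8.13) = 0.28 × 13.696 = 3.8349 mm/d
ETc = Kc × ET₀ = 1.03 × 3.8349 = 3.9499 mm/d
Over 30 days: 3.9499 × 30 = 118.497 mm

118 mm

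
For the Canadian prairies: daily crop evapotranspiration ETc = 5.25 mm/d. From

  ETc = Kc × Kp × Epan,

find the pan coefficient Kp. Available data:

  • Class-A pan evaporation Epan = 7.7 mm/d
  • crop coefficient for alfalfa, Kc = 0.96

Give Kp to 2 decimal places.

ETc = Kc × Kp × Epan  ⇒  Kp = ETc / (Kc × Epan)
Kp = 5.25 / (0.96 × 7.7) = 5.25 / 7.392 = 0.7102

0.71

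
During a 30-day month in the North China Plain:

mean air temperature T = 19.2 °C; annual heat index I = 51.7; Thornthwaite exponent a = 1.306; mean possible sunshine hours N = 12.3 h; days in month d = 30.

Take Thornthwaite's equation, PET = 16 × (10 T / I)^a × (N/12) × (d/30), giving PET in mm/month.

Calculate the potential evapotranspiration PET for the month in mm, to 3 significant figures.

91.0 mm

10T/I = 10 × 19.2 / 51.7 = 3.7137
(10T/I)^a = 3.7137^1.306 = 5.5484
Uncorrected PET = 16 × 5.5484 = 88.774 mm
Correction = (N/12)(d/30) = (12.3/12)(30/30) = 1.0250
PET = 88.774 × 1.0250 = 90.993 mm/month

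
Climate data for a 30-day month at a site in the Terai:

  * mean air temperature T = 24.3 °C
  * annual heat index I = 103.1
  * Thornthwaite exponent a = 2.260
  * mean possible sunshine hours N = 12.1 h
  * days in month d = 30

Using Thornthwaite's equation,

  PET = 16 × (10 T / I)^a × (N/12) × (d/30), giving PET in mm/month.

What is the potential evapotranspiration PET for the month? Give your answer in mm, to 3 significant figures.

10T/I = 10 × 24.3 / 103.1 = 2.3569
(10T/I)^a = 2.3569^2.260 = 6.9421
Uncorrected PET = 16 × 6.9421 = 111.074 mm
Correction = (N/12)(d/30) = (12.1/12)(30/30) = 1.0083
PET = 111.074 × 1.0083 = 111.996 mm/month

112 mm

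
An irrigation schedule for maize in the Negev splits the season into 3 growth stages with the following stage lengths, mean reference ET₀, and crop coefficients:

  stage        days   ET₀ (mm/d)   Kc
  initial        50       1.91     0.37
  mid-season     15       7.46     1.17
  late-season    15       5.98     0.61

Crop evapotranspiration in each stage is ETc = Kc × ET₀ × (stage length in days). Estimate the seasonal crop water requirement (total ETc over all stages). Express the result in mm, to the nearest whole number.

221 mm

initial: 0.37 × 1.91 × 50 = 35.34 mm
mid-season: 1.17 × 7.46 × 15 = 130.92 mm
late-season: 0.61 × 5.98 × 15 = 54.72 mm
Seasonal total = 220.98 mm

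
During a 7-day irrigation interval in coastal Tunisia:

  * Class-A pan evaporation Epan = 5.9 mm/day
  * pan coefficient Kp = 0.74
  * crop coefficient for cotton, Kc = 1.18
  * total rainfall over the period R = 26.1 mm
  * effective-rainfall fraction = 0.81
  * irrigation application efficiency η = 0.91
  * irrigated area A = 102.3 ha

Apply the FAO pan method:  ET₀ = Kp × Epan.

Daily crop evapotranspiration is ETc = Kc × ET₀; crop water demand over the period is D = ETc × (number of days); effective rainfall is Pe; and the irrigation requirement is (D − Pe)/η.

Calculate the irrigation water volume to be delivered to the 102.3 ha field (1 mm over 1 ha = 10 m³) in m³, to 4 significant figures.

16780 m³

ET₀ = 0.74 × 5.9 = 4.3660 mm/d
ETc = Kc × ET₀ = 1.18 × 4.3660 = 5.1519 mm/d
Crop demand D = ETc × 7 d = 5.1519 × 7 = 36.063 mm
Pe = 0.81 × 26.1 = 21.141 mm
D − Pe = 36.063 − 21.141 = 14.922 mm
Gross irrigation = 14.922 / 0.91 = 16.398 mm
Volume = 16.398 mm × 102.3 ha × 10 = 16775.2 m³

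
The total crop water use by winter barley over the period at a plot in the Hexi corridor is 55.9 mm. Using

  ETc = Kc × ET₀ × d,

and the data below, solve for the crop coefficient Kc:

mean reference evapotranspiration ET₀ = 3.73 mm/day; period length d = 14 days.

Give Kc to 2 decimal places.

ETc = Kc × ET₀ × d  ⇒  Kc = ETc / (ET₀ × d)
Kc = 55.9 / (3.73 × 14) = 55.9 / 52.22 = 1.0705

1.07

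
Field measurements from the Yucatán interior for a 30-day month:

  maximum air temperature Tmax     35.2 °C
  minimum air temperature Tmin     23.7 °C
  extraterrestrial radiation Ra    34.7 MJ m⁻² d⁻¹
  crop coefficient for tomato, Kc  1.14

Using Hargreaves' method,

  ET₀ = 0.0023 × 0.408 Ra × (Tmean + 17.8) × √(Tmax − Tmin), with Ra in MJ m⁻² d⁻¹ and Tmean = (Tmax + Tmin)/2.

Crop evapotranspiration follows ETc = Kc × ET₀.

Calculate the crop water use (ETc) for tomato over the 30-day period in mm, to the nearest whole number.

178 mm

Tmean = (35.2 + 23.7)/2 = 29.45 °C
0.408 Ra = 0.408 × 34.7 = 14.1576 mm/d equivalent
ET₀ = 0.0023 × 14.1576 × (29.45 + 17.8) × √11.5 = 0.0023 × 14.1576 × 47.25 × 3.3912 = 5.2176 mm/d
ETc = Kc × ET₀ = 1.14 × 5.2176 = 5.9481 mm/d
Over 30 days: 5.9481 × 30 = 178.443 mm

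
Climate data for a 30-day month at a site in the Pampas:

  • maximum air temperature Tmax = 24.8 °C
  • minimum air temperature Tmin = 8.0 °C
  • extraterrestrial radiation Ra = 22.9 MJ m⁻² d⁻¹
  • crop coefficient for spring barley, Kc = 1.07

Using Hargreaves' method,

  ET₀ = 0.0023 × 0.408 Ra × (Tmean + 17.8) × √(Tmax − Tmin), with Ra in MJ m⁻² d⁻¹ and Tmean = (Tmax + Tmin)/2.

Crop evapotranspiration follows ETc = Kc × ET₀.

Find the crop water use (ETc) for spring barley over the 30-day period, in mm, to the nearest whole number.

Tmean = (24.8 + 8.0)/2 = 16.40 °C
0.408 Ra = 0.408 × 22.9 = 9.3432 mm/d equivalent
ET₀ = 0.0023 × 9.3432 × (16.40 + 17.8) × √16.8 = 0.0023 × 9.3432 × 34.20 × 4.0988 = 3.0124 mm/d
ETc = Kc × ET₀ = 1.07 × 3.0124 = 3.2233 mm/d
Over 30 days: 3.2233 × 30 = 96.699 mm

97 mm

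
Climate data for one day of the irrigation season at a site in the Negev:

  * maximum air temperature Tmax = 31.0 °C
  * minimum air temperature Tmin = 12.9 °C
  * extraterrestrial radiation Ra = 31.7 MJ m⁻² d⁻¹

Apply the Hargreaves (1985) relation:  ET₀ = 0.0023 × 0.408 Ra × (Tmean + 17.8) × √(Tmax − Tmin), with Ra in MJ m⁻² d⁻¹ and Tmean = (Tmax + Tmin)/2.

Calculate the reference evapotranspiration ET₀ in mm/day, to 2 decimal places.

Tmean = (31.0 + 12.9)/2 = 21.95 °C
0.408 Ra = 0.408 × 31.7 = 12.9336 mm/d equivalent
ET₀ = 0.0023 × 12.9336 × (21.95 + 17.8) × √18.1 = 0.0023 × 12.9336 × 39.75 × 4.2544 = 5.0306 mm/d

5.03 mm/day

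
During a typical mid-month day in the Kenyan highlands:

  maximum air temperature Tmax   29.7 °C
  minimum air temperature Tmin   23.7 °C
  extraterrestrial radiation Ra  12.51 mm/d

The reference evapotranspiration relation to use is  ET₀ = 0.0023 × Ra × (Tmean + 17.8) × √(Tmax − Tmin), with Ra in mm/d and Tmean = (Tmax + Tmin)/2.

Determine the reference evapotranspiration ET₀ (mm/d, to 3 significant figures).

Tmean = (29.7 + 23.7)/2 = 26.70 °C
ET₀ = 0.0023 × 12.51 × (26.70 + 17.8) × √6.0 = 0.0023 × 12.51 × 44.50 × 2.4495 = 3.1363 mm/d

3.14 mm/d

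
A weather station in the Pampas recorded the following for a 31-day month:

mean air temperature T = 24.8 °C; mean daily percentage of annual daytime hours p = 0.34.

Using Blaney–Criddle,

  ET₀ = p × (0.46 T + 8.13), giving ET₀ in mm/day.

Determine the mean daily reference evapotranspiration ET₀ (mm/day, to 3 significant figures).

6.64 mm/day

ET₀ = 0.34 × (0.46 × 24.8 + 8.13) = 0.34 × 19.538 = 6.6429 mm/d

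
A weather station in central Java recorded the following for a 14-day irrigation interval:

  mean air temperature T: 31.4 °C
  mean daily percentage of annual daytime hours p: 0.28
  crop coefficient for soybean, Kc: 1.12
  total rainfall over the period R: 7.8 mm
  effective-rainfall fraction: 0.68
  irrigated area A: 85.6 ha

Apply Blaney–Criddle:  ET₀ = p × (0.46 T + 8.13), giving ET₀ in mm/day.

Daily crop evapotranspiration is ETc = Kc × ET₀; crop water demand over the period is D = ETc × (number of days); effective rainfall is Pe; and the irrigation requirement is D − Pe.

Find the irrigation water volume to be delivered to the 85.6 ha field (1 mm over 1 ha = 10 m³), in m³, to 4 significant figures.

ET₀ = 0.28 × (0.46 × 31.4 + 8.13) = 0.28 × 22.574 = 6.3207 mm/d
ETc = Kc × ET₀ = 1.12 × 6.3207 = 7.0792 mm/d
Crop demand D = ETc × 14 d = 7.0792 × 14 = 99.109 mm
Pe = 0.68 × 7.8 = 5.304 mm
D − Pe = 99.109 − 5.304 = 93.805 mm
Volume = 93.805 mm × 85.6 ha × 10 = 80297.1 m³

80300 m³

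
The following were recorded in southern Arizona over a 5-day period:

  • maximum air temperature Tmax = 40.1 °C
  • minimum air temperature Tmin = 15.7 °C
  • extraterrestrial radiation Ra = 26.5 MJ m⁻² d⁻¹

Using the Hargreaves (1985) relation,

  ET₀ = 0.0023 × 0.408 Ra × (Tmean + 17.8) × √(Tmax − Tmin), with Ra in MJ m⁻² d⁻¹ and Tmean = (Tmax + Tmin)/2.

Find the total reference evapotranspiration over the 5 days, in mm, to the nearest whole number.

28 mm

Tmean = (40.1 + 15.7)/2 = 27.90 °C
0.408 Ra = 0.408 × 26.5 = 10.8120 mm/d equivalent
ET₀ = 0.0023 × 10.8120 × (27.90 + 17.8) × √24.4 = 0.0023 × 10.8120 × 45.70 × 4.9396 = 5.6136 mm/d
Over 5 days: 5.6136 × 5 = 28.068 mm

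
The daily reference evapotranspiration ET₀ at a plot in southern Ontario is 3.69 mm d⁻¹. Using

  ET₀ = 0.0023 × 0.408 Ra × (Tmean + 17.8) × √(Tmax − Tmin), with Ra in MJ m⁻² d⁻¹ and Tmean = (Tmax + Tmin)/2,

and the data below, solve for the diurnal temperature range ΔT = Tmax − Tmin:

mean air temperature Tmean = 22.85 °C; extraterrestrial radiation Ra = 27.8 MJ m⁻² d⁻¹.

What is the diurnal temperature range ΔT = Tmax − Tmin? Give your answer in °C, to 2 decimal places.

√ΔT = ET₀ / [0.0023 × 0.408 × Ra × (Tmean+17.8)] = 3.69 / (0.0023 × 11.3424 × 40.65) = 3.4796
ΔT = 3.4796² = 12.108 °C

12.11 °C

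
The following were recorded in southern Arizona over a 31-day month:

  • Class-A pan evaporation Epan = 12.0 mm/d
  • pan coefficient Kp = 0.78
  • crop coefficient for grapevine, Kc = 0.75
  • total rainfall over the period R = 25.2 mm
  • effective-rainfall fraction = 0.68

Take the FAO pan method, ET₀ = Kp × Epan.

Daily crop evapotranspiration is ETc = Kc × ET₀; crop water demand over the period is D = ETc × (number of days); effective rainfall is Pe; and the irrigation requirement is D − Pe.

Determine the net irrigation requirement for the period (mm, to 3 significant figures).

ET₀ = 0.78 × 12.0 = 9.3600 mm/d
ETc = Kc × ET₀ = 0.75 × 9.3600 = 7.0200 mm/d
Crop demand D = ETc × 31 d = 7.0200 × 31 = 217.620 mm
Pe = 0.68 × 25.2 = 17.136 mm
D − Pe = 217.620 − 17.136 = 200.484 mm

200 mm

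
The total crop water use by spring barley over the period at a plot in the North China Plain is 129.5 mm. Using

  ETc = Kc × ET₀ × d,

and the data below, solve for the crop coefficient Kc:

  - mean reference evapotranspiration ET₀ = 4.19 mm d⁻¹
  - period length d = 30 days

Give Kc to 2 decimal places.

ETc = Kc × ET₀ × d  ⇒  Kc = ETc / (ET₀ × d)
Kc = 129.5 / (4.19 × 30) = 129.5 / 125.70 = 1.0302

1.03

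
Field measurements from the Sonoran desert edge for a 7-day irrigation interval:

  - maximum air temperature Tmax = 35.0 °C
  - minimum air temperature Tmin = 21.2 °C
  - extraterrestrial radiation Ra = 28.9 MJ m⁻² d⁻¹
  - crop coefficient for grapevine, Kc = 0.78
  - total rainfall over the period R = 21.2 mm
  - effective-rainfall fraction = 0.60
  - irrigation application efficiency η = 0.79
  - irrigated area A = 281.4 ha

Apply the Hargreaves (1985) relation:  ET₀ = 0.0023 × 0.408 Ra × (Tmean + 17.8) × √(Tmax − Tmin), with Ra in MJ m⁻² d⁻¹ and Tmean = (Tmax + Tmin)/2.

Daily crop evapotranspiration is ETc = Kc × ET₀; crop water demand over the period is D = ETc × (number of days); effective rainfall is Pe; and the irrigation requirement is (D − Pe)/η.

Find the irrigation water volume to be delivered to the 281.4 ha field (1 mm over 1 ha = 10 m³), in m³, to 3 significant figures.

44600 m³

Tmean = (35.0 + 21.2)/2 = 28.10 °C
0.408 Ra = 0.408 × 28.9 = 11.7912 mm/d equivalent
ET₀ = 0.0023 × 11.7912 × (28.10 + 17.8) × √13.8 = 0.0023 × 11.7912 × 45.90 × 3.7148 = 4.6242 mm/d
ETc = Kc × ET₀ = 0.78 × 4.6242 = 3.6069 mm/d
Crop demand D = ETc × 7 d = 3.6069 × 7 = 25.248 mm
Pe = 0.60 × 21.2 = 12.720 mm
D − Pe = 25.248 − 12.720 = 12.528 mm
Gross irrigation = 12.528 / 0.79 = 15.858 mm
Volume = 15.858 mm × 281.4 ha × 10 = 44624.4 m³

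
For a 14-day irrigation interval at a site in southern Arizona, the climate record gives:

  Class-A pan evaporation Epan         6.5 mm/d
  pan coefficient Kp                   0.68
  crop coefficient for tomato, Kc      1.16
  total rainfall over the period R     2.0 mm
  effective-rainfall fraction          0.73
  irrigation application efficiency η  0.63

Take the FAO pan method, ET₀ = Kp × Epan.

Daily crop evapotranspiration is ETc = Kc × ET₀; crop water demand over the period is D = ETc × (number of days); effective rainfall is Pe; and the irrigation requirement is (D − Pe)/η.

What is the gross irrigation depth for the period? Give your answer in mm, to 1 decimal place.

111.6 mm

ET₀ = 0.68 × 6.5 = 4.4200 mm/d
ETc = Kc × ET₀ = 1.16 × 4.4200 = 5.1272 mm/d
Crop demand D = ETc × 14 d = 5.1272 × 14 = 71.781 mm
Pe = 0.73 × 2.0 = 1.460 mm
D − Pe = 71.781 − 1.460 = 70.321 mm
Gross irrigation = 70.321 / 0.63 = 111.621 mm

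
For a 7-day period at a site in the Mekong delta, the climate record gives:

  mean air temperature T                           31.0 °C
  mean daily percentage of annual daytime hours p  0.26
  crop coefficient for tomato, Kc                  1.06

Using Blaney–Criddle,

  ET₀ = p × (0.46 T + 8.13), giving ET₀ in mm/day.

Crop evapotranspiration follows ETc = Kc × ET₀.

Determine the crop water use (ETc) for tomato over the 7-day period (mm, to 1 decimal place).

ET₀ = 0.26 × (0.46 × 31.0 + 8.13) = 0.26 × 22.390 = 5.8214 mm/d
ETc = Kc × ET₀ = 1.06 × 5.8214 = 6.1707 mm/d
Over 7 days: 6.1707 × 7 = 43.195 mm

43.2 mm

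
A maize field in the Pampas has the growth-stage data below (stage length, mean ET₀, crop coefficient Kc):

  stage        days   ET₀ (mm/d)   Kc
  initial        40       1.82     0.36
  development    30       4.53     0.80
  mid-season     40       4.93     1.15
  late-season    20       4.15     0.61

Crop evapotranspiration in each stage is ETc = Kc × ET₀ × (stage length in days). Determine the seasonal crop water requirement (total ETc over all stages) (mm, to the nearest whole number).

412 mm

initial: 0.36 × 1.82 × 40 = 26.21 mm
development: 0.80 × 4.53 × 30 = 108.72 mm
mid-season: 1.15 × 4.93 × 40 = 226.78 mm
late-season: 0.61 × 4.15 × 20 = 50.63 mm
Seasonal total = 412.34 mm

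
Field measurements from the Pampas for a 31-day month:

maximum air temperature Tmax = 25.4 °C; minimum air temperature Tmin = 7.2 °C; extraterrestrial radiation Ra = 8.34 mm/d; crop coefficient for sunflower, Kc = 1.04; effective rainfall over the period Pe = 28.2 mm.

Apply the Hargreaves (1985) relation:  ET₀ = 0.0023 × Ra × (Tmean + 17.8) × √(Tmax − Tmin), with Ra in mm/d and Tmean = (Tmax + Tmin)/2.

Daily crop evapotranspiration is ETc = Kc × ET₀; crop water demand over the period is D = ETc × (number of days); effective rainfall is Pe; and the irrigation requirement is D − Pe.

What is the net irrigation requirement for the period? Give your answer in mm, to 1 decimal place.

61.8 mm

Tmean = (25.4 + 7.2)/2 = 16.30 °C
ET₀ = 0.0023 × 8.34 × (16.30 + 17.8) × √18.2 = 0.0023 × 8.34 × 34.10 × 4.2661 = 2.7905 mm/d
ETc = Kc × ET₀ = 1.04 × 2.7905 = 2.9021 mm/d
Crop demand D = ETc × 31 d = 2.9021 × 31 = 89.965 mm
D − Pe = 89.965 − 28.2 = 61.765 mm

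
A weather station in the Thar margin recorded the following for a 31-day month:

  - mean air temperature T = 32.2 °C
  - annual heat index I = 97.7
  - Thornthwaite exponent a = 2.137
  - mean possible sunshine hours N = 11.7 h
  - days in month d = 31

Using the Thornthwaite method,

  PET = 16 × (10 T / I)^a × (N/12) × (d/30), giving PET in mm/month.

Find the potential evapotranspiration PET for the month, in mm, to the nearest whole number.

206 mm

10T/I = 10 × 32.2 / 97.7 = 3.2958
(10T/I)^a = 3.2958^2.137 = 12.7903
Uncorrected PET = 16 × 12.7903 = 204.645 mm
Correction = (N/12)(d/30) = (11.7/12)(31/30) = 1.0075
PET = 204.645 × 1.0075 = 206.180 mm/month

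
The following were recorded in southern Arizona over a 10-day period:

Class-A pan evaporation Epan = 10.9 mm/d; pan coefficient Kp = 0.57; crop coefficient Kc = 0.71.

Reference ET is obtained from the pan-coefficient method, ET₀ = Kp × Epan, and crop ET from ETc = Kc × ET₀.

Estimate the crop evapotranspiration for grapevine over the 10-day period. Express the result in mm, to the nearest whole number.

ET₀ = 0.57 × 10.9 = 6.2130 mm/d
ETc = Kc × ET₀ = 0.71 × 6.2130 = 4.4112 mm/d
Over 10 days: 4.4112 × 10 = 44.112 mm

44 mm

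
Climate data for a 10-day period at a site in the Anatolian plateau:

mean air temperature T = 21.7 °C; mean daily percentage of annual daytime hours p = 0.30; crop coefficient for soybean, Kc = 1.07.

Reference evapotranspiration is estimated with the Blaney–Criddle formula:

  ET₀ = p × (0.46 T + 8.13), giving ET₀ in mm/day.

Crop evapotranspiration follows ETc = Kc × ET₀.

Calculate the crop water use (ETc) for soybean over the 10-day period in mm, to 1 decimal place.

ET₀ = 0.30 × (0.46 × 21.7 + 8.13) = 0.30 × 18.112 = 5.4336 mm/d
ETc = Kc × ET₀ = 1.07 × 5.4336 = 5.8140 mm/d
Over 10 days: 5.8140 × 10 = 58.140 mm

58.1 mm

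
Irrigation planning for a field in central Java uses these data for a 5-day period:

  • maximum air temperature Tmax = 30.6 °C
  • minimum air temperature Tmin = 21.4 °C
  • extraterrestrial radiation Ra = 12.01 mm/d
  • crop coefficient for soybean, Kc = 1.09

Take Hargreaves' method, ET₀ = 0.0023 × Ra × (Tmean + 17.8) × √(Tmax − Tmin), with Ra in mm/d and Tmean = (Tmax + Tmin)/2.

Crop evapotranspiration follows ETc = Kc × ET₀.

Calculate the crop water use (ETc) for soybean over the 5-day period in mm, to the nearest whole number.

20 mm

Tmean = (30.6 + 21.4)/2 = 26.00 °C
ET₀ = 0.0023 × 12.01 × (26.00 + 17.8) × √9.2 = 0.0023 × 12.01 × 43.80 × 3.0332 = 3.6698 mm/d
ETc = Kc × ET₀ = 1.09 × 3.6698 = 4.0001 mm/d
Over 5 days: 4.0001 × 5 = 20.001 mm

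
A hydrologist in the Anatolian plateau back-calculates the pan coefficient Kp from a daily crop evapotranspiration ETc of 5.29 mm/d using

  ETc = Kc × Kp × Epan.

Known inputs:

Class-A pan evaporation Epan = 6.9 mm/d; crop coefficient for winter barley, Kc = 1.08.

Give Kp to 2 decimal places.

0.71

ETc = Kc × Kp × Epan  ⇒  Kp = ETc / (Kc × Epan)
Kp = 5.29 / (1.08 × 6.9) = 5.29 / 7.452 = 0.7099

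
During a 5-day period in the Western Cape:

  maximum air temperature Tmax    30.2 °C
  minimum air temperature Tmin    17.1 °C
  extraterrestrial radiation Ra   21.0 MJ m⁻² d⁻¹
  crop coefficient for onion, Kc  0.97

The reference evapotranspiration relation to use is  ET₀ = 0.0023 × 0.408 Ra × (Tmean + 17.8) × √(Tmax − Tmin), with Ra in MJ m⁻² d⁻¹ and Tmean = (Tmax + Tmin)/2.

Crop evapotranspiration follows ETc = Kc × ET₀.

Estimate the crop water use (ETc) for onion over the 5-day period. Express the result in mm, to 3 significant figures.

Tmean = (30.2 + 17.1)/2 = 23.65 °C
0.408 Ra = 0.408 × 21.0 = 8.5680 mm/d equivalent
ET₀ = 0.0023 × 8.5680 × (23.65 + 17.8) × √13.1 = 0.0023 × 8.5680 × 41.45 × 3.6194 = 2.9564 mm/d
ETc = Kc × ET₀ = 0.97 × 2.9564 = 2.8677 mm/d
Over 5 days: 2.8677 × 5 = 14.339 mm

14.3 mm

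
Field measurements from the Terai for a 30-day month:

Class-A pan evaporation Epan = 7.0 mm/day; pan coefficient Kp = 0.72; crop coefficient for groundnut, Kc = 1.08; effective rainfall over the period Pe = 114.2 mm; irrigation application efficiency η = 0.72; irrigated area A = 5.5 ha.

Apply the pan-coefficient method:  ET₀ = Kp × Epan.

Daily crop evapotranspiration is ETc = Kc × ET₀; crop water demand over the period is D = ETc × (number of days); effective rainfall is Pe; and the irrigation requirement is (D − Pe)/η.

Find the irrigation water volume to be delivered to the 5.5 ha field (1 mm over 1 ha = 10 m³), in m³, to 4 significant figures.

ET₀ = 0.72 × 7.0 = 5.0400 mm/d
ETc = Kc × ET₀ = 1.08 × 5.0400 = 5.4432 mm/d
Crop demand D = ETc × 30 d = 5.4432 × 30 = 163.296 mm
D − Pe = 163.296 − 114.2 = 49.096 mm
Gross irrigation = 49.096 / 0.72 = 68.189 mm
Volume = 68.189 mm × 5.5 ha × 10 = 3750.4 m³

3750 m³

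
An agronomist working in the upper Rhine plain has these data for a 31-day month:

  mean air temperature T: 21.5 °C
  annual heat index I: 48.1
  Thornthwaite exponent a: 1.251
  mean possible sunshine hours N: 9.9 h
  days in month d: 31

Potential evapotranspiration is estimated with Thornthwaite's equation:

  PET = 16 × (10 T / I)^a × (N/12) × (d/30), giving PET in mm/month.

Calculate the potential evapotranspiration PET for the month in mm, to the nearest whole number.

10T/I = 10 × 21.5 / 48.1 = 4.4699
(10T/I)^a = 4.4699^1.251 = 6.5091
Uncorrected PET = 16 × 6.5091 = 104.146 mm
Correction = (N/12)(d/30) = (9.9/12)(31/30) = 0.8525
PET = 104.146 × 0.8525 = 88.784 mm/month

89 mm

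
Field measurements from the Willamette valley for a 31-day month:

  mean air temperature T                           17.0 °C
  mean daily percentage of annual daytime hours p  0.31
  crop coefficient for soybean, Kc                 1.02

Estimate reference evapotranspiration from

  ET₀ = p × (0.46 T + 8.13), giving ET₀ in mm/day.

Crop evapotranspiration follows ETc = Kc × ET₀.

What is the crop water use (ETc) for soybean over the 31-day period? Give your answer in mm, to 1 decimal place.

ET₀ = 0.31 × (0.46 × 17.0 + 8.13) = 0.31 × 15.950 = 4.9445 mm/d
ETc = Kc × ET₀ = 1.02 × 4.9445 = 5.0434 mm/d
Over 31 days: 5.0434 × 31 = 156.345 mm

156.3 mm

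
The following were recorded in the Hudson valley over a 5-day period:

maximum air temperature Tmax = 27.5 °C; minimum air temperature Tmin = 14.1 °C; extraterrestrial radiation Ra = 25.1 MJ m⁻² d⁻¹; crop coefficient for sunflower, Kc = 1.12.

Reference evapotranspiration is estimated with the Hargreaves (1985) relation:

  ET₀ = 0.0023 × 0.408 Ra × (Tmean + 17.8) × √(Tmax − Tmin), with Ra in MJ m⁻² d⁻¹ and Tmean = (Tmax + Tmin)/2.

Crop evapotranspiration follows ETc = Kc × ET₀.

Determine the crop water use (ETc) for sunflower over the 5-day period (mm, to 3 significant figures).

18.6 mm

Tmean = (27.5 + 14.1)/2 = 20.80 °C
0.408 Ra = 0.408 × 25.1 = 10.2408 mm/d equivalent
ET₀ = 0.0023 × 10.2408 × (20.80 + 17.8) × √13.4 = 0.0023 × 10.2408 × 38.60 × 3.6606 = 3.3281 mm/d
ETc = Kc × ET₀ = 1.12 × 3.3281 = 3.7275 mm/d
Over 5 days: 3.7275 × 5 = 18.638 mm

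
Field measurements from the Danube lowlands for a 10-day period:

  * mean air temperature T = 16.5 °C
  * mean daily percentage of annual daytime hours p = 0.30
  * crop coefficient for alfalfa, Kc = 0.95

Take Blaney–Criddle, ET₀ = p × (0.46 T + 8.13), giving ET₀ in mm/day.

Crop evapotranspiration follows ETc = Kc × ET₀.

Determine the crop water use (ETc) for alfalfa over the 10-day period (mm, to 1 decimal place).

44.8 mm

ET₀ = 0.30 × (0.46 × 16.5 + 8.13) = 0.30 × 15.720 = 4.7160 mm/d
ETc = Kc × ET₀ = 0.95 × 4.7160 = 4.4802 mm/d
Over 10 days: 4.4802 × 10 = 44.802 mm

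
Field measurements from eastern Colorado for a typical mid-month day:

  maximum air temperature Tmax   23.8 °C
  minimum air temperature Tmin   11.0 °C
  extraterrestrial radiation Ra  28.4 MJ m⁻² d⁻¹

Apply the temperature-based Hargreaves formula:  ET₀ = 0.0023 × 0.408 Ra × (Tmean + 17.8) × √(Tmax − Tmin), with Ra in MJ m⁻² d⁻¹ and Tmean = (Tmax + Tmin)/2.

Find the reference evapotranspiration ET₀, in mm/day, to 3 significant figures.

Tmean = (23.8 + 11.0)/2 = 17.40 °C
0.408 Ra = 0.408 × 28.4 = 11.5872 mm/d equivalent
ET₀ = 0.0023 × 11.5872 × (17.40 + 17.8) × √12.8 = 0.0023 × 11.5872 × 35.20 × 3.5777 = 3.3562 mm/d

3.36 mm/day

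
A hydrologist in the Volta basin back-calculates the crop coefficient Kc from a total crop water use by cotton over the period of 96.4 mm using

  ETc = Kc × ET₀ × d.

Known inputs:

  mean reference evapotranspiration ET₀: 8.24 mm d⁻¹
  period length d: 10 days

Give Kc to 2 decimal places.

1.17

ETc = Kc × ET₀ × d  ⇒  Kc = ETc / (ET₀ × d)
Kc = 96.4 / (8.24 × 10) = 96.4 / 82.40 = 1.1699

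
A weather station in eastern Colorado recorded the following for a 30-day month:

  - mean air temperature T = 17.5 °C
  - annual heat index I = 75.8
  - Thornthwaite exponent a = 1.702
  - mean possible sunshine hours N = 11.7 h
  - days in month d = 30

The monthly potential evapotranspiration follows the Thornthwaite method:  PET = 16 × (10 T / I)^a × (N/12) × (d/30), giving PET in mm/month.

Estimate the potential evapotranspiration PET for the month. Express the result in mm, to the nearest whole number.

10T/I = 10 × 17.5 / 75.8 = 2.3087
(10T/I)^a = 2.3087^1.702 = 4.1539
Uncorrected PET = 16 × 4.1539 = 66.462 mm
Correction = (N/12)(d/30) = (11.7/12)(30/30) = 0.9750
PET = 66.462 × 0.9750 = 64.800 mm/month

65 mm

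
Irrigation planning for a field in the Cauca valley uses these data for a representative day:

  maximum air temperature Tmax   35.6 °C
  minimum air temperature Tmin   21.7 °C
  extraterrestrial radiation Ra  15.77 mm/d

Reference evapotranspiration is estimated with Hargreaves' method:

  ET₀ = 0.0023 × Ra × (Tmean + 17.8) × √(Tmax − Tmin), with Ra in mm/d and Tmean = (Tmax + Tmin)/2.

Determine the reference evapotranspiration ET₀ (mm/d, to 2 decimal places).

6.28 mm/d

Tmean = (35.6 + 21.7)/2 = 28.65 °C
ET₀ = 0.0023 × 15.77 × (28.65 + 17.8) × √13.9 = 0.0023 × 15.77 × 46.45 × 3.7283 = 6.2814 mm/d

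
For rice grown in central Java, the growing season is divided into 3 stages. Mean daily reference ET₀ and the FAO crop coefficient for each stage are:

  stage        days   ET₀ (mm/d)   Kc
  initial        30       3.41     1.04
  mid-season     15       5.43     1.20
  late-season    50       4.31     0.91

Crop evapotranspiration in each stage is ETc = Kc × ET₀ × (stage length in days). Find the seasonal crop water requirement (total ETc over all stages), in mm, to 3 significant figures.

initial: 1.04 × 3.41 × 30 = 106.39 mm
mid-season: 1.20 × 5.43 × 15 = 97.74 mm
late-season: 0.91 × 4.31 × 50 = 196.11 mm
Seasonal total = 400.24 mm

400 mm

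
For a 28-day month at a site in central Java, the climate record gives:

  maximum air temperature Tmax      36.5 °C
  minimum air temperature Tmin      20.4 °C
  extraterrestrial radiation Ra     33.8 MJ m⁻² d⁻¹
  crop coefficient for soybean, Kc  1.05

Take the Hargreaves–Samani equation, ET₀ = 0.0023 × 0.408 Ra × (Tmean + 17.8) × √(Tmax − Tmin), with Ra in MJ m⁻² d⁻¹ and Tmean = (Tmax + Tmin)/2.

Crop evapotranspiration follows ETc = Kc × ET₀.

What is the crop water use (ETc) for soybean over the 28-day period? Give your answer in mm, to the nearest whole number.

173 mm

Tmean = (36.5 + 20.4)/2 = 28.45 °C
0.408 Ra = 0.408 × 33.8 = 13.7904 mm/d equivalent
ET₀ = 0.0023 × 13.7904 × (28.45 + 17.8) × √16.1 = 0.0023 × 13.7904 × 46.25 × 4.0125 = 5.8862 mm/d
ETc = Kc × ET₀ = 1.05 × 5.8862 = 6.1805 mm/d
Over 28 days: 6.1805 × 28 = 173.054 mm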